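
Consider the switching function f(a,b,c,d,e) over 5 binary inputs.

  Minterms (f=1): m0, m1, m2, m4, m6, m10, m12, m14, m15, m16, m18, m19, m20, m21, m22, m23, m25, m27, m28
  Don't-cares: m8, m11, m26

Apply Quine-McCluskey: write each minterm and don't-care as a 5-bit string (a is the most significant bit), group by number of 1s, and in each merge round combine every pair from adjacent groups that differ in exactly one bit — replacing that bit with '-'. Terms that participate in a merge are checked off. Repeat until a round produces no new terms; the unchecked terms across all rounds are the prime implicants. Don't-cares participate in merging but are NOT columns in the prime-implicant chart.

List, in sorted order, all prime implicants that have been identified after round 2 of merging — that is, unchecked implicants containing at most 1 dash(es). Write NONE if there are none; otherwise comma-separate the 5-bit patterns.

[col 0] 00000*, 00001*, 00010*, 00100*, 00110*, 01000*, 01010*, 01011*, 01100*, 01110*, 01111*, 10000*, 10010*, 10011*, 10100*, 10101*, 10110*, 10111*, 11001*, 11010*, 11011*, 11100*
[col 1] -0000*, -0010*, -0100*, -0110*, -1010*, -1011*, -1100*, 0-000*, 0-010*, 0-100*, 0-110*, 00-00*, 00-10*, 000-0*, 0000-, 001-0*, 01-00*, 01-10*, 01-11*, 010-0*, 0101-*, 011-0*, 0111-*, 1-010*, 1-011*, 1-100*, 10-00*, 10-10*, 10-11*, 100-0*, 1001-*, 101-0*, 101-1*, 1010-*, 1011-*, 110-1, 1101-*
[col 2] --010, --100, -0-00*, -0-10*, -00-0*, -01-0*, -101-, 0--00*, 0--10*, 0-0-0*, 0-1-0*, 00--0*, 01--0*, 01-1-, 1-01-, 10--0*, 10-1-, 101--
[col 3] -0--0, 0---0
Prime implicants: --010, --100, -0--0, -101-, 0---0, 0000-, 01-1-, 1-01-, 10-1-, 101--, 110-1

0000-, 110-1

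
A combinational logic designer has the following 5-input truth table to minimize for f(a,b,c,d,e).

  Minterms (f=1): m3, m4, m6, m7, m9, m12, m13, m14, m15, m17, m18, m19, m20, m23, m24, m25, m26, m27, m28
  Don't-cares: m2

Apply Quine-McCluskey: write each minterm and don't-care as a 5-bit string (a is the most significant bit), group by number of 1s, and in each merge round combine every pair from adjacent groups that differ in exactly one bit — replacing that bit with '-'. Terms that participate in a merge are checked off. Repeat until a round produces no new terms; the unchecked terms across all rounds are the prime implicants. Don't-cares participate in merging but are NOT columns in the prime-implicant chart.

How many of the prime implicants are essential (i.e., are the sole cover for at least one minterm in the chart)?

[col 0] 00010*, 00011*, 00100*, 00110*, 00111*, 01001*, 01100*, 01101*, 01110*, 01111*, 10001*, 10010*, 10011*, 10100*, 10111*, 11000*, 11001*, 11010*, 11011*, 11100*
[col 1] -0010*, -0011*, -0100*, -0111*, -1001, -1100*, 0-100*, 0-110*, 0-111*, 00-10*, 00-11*, 0001-*, 001-0*, 0011-*, 01-01, 011-0*, 011-1*, 0110-*, 0111-*, 1-001*, 1-010*, 1-011*, 1-100*, 10-11*, 100-1*, 1001-*, 11-00, 110-0*, 110-1*, 1100-*, 1101-*
[col 2] --100, -0-11, -001-, 0-1-0, 0-11-, 00-1-, 011--, 1-0-1, 1-01-, 110--
Prime implicants: --100, -0-11, -001-, -1001, 0-1-0, 0-11-, 00-1-, 01-01, 011--, 1-0-1, 1-01-, 11-00, 110--
PI chart (minterm → PIs covering it):
  3 | -0-11,-001-,00-1-
  4 | --100,0-1-0
  6 | 0-1-0,0-11-,00-1-
  7 | -0-11,0-11-,00-1-
  9 | -1001,01-01
  12 | --100,0-1-0,011--
  13 | 01-01,011--
  14 | 0-1-0,0-11-,011--
  15 | 0-11-,011--
  17 | 1-0-1  (sole → essential)
  18 | -001-,1-01-
  19 | -0-11,-001-,1-0-1,1-01-
  20 | --100  (sole → essential)
  23 | -0-11  (sole → essential)
  24 | 11-00,110--
  25 | -1001,1-0-1,110--
  26 | 1-01-,110--
  27 | 1-0-1,1-01-,110--
  28 | --100,11-00
Essential prime implicants: --100, -0-11, 1-0-1

3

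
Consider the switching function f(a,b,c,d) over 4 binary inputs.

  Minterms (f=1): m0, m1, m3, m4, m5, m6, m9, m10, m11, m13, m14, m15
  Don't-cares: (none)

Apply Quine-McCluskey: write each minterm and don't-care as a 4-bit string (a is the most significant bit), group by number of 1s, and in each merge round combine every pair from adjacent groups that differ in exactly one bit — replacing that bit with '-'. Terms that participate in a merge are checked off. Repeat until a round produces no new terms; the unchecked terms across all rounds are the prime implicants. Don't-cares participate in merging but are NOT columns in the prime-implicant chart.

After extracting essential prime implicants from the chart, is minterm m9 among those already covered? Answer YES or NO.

YES

[col 0] 0000*, 0001*, 0011*, 0100*, 0101*, 0110*, 1001*, 1010*, 1011*, 1101*, 1110*, 1111*
[col 1] -001*, -011*, -101*, -110, 0-00*, 0-01*, 00-1*, 000-*, 01-0, 010-*, 1-01*, 1-10*, 1-11*, 10-1*, 101-*, 11-1*, 111-*
[col 2] --01, -0-1, 0-0-, 1--1, 1-1-
Prime implicants: --01, -0-1, -110, 0-0-, 01-0, 1--1, 1-1-
PI chart (minterm → PIs covering it):
  0 | 0-0-  (sole → essential)
  1 | --01,-0-1,0-0-
  3 | -0-1  (sole → essential)
  4 | 0-0-,01-0
  5 | --01,0-0-
  6 | -110,01-0
  9 | --01,-0-1,1--1
  10 | 1-1-  (sole → essential)
  11 | -0-1,1--1,1-1-
  13 | --01,1--1
  14 | -110,1-1-
  15 | 1--1,1-1-
Essential prime implicants: -0-1, 0-0-, 1-1-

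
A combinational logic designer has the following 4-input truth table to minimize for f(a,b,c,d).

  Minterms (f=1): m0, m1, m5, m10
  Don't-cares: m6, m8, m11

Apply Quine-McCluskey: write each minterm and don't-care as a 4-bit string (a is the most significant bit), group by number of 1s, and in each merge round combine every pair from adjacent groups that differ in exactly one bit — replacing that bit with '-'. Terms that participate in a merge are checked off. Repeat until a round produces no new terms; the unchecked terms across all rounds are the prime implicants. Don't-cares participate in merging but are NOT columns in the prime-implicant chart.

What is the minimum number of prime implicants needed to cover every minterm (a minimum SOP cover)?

3

Round 0: 0000✓ 0001✓ 0101✓ 0110 1000✓ 1010✓ 1011✓
Round 1: -000 0-01 000- 10-0 101-
PIs = {-000, 0-01, 000-, 0110, 10-0, 101-}
Coverage chart:
  m0: -000,000-
  m1: 0-01,000-
  m5: 0-01 ←essential
  m10: 10-0,101-
Essential: 0-01
Petrick residual → -000, 10-0
Min cover (3 terms): b'c'd' + a'c'd + ab'd'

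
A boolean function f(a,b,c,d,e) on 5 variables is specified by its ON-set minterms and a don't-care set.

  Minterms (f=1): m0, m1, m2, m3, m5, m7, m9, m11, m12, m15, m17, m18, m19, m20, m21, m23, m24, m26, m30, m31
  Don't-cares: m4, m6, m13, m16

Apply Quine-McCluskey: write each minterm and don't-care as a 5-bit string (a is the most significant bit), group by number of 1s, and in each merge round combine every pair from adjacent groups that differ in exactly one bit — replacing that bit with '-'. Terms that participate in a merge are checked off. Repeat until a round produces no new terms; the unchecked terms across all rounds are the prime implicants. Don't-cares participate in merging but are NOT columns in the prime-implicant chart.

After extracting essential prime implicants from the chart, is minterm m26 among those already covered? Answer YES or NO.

Round 0: 00000✓ 00001✓ 00010✓ 00011✓ 00100✓ 00101✓ 00110✓ 00111✓ 01001✓ 01011✓ 01100✓ 01101✓ 01111✓ 10000✓ 10001✓ 10010✓ 10011✓ 10100✓ 10101✓ 10111✓ 11000✓ 11010✓ 11110✓ 11111✓
Round 1: -0000✓ -0001✓ -0010✓ -0011✓ -0100✓ -0101✓ -0111✓ -1111✓ 0-001✓ 0-011✓ 0-100✓ 0-101✓ 0-111✓ 00-00✓ 00-01✓ 00-10✓ 00-11✓ 000-0✓ 000-1✓ 0000-✓ 0001-✓ 001-0✓ 001-1✓ 0010-✓ 0011-✓ 01-01✓ 01-11✓ 010-1✓ 011-1✓ 0110-✓ 1-000✓ 1-010✓ 1-111✓ 10-00✓ 10-01✓ 10-11✓ 100-0✓ 100-1✓ 1000-✓ 1001-✓ 101-1✓ 1010-✓ 11-10 110-0✓ 1111-
Round 2: --111 -0-00✓ -0-01✓ -0-11✓ -00-0✓ -00-1✓ -000-✓ -001-✓ -01-1✓ -010-✓ 0--01✓ 0--11✓ 0-0-1✓ 0-1-1✓ 0-10- 00--0✓ 00--1✓ 00-0-✓ 00-1-✓ 000--✓ 001--✓ 01--1✓ 1-0-0 10--1✓ 10-0-✓ 100--✓
Round 3: -0--1 -0-0- -00-- 0---1 00---
PIs = {--111, -0--1, -0-0-, -00--, 0---1, 0-10-, 00---, 1-0-0, 11-10, 1111-}
Coverage chart:
  m0: -0-0-,-00--,00---
  m1: -0--1,-0-0-,-00--,0---1,00---
  m2: -00--,00---
  m3: -0--1,-00--,0---1,00---
  m5: -0--1,-0-0-,0---1,0-10-,00---
  m7: --111,-0--1,0---1,00---
  m9: 0---1 ←essential
  m11: 0---1 ←essential
  m12: 0-10- ←essential
  m15: --111,0---1
  m17: -0--1,-0-0-,-00--
  m18: -00--,1-0-0
  m19: -0--1,-00--
  m20: -0-0- ←essential
  m21: -0--1,-0-0-
  m23: --111,-0--1
  m24: 1-0-0 ←essential
  m26: 1-0-0,11-10
  m30: 11-10,1111-
  m31: --111,1111-
Essential: -0-0-, 0---1, 0-10-, 1-0-0

YES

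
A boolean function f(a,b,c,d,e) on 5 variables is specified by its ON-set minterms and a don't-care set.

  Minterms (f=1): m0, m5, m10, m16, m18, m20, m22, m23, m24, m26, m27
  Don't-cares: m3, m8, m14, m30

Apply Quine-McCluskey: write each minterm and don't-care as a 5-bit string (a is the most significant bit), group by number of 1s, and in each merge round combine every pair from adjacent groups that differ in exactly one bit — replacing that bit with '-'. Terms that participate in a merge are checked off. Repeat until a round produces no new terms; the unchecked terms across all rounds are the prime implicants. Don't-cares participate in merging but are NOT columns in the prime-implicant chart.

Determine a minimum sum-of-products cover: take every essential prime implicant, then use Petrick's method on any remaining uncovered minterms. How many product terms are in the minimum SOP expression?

[col 0] 00000*, 00011, 00101, 01000*, 01010*, 01110*, 10000*, 10010*, 10100*, 10110*, 10111*, 11000*, 11010*, 11011*, 11110*
[col 1] -0000*, -1000*, -1010*, -1110*, 0-000*, 01-10*, 010-0*, 1-000*, 1-010*, 1-110*, 10-00*, 10-10*, 100-0*, 101-0*, 1011-, 11-10*, 110-0*, 1101-
[col 2] --000, -1-10, -10-0, 1--10, 1-0-0, 10--0
Prime implicants: --000, -1-10, -10-0, 00011, 00101, 1--10, 1-0-0, 10--0, 1011-, 1101-
PI chart (minterm → PIs covering it):
  0 | --000  (sole → essential)
  5 | 00101  (sole → essential)
  10 | -1-10,-10-0
  16 | --000,1-0-0,10--0
  18 | 1--10,1-0-0,10--0
  20 | 10--0  (sole → essential)
  22 | 1--10,10--0,1011-
  23 | 1011-  (sole → essential)
  24 | --000,-10-0,1-0-0
  26 | -1-10,-10-0,1--10,1-0-0,1101-
  27 | 1101-  (sole → essential)
Essential prime implicants: --000, 00101, 10--0, 1011-, 1101-
Petrick residual → -1-10
Minimum SOP uses 6 PIs: c'd'e' + bde' + a'b'cd'e + ab'e' + ab'cd + abc'd

6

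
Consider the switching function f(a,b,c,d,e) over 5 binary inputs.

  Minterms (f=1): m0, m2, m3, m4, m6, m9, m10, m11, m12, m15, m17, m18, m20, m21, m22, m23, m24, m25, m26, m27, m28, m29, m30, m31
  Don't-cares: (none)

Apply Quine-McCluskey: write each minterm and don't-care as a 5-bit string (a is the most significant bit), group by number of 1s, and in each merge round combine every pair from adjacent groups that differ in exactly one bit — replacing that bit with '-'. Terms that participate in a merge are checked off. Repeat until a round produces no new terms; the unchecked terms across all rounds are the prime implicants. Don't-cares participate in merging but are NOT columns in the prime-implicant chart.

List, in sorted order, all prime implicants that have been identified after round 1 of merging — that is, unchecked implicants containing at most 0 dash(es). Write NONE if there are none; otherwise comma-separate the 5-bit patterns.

[col 0] 00000*, 00010*, 00011*, 00100*, 00110*, 01001*, 01010*, 01011*, 01100*, 01111*, 10001*, 10010*, 10100*, 10101*, 10110*, 10111*, 11000*, 11001*, 11010*, 11011*, 11100*, 11101*, 11110*, 11111*
[col 1] -0010*, -0100*, -0110*, -1001*, -1010*, -1011*, -1100*, -1111*, 0-010*, 0-011*, 0-100*, 00-00*, 00-10*, 000-0*, 0001-*, 001-0*, 01-11*, 010-1*, 0101-*, 1-001*, 1-010*, 1-100*, 1-101*, 1-110*, 1-111*, 10-01*, 10-10*, 101-0*, 101-1*, 1010-*, 1011-*, 11-00*, 11-01*, 11-10*, 11-11*, 110-0*, 110-1*, 1100-*, 1101-*, 111-0*, 111-1*, 1110-*, 1111-*
[col 2] --010, --100, -0-10, -01-0, -1-11, -10-1, -101-, 0-01-, 00--0, 1--01, 1--10, 1-1-0*, 1-1-1*, 1-10-*, 1-11-*, 101--*, 11--0*, 11--1*, 11-0-*, 11-1-*, 110--*, 111--*
[col 3] 1-1--, 11---
Prime implicants: --010, --100, -0-10, -01-0, -1-11, -10-1, -101-, 0-01-, 00--0, 1--01, 1--10, 1-1--, 11---

NONE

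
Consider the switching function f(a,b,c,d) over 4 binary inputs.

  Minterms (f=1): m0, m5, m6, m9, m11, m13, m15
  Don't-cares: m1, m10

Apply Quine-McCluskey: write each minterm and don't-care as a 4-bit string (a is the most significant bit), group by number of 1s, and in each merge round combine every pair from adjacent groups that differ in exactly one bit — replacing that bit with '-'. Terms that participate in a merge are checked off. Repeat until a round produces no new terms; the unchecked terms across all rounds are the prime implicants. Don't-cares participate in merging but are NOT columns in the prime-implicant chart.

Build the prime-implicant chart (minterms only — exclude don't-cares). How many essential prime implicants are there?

4

size-2^0 implicants → 0000(✓)  0001(✓)  0101(✓)  0110  1001(✓)  1010(✓)  1011(✓)  1101(✓)  1111(✓)
size-2^1 implicants → -001(✓)  -101(✓)  0-01(✓)  000-  1-01(✓)  1-11(✓)  10-1(✓)  101-  11-1(✓)
size-2^2 implicants → --01  1--1
Unchecked terms (primes): --01, 000-, 0110, 1--1, 101-
Minterm coverage:
  m0 ⊆ 000- [E]
  m5 ⊆ --01 [E]
  m6 ⊆ 0110 [E]
  m9 ⊆ --01,1--1
  m11 ⊆ 1--1,101-
  m13 ⊆ --01,1--1
  m15 ⊆ 1--1 [E]
E = {--01, 000-, 0110, 1--1}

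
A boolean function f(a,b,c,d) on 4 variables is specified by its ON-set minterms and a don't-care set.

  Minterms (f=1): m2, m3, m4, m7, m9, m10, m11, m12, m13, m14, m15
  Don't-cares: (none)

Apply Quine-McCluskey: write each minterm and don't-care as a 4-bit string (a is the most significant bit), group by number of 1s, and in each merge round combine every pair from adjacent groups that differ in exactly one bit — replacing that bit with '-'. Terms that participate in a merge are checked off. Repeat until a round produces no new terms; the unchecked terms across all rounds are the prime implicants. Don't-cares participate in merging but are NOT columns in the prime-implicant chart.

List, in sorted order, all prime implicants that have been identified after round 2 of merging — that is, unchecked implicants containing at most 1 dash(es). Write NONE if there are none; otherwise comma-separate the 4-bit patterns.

size-2^0 implicants → 0010(✓)  0011(✓)  0100(✓)  0111(✓)  1001(✓)  1010(✓)  1011(✓)  1100(✓)  1101(✓)  1110(✓)  1111(✓)
size-2^1 implicants → -010(✓)  -011(✓)  -100  -111(✓)  0-11(✓)  001-(✓)  1-01(✓)  1-10(✓)  1-11(✓)  10-1(✓)  101-(✓)  11-0(✓)  11-1(✓)  110-(✓)  111-(✓)
size-2^2 implicants → --11  -01-  1--1  1-1-  11--
Unchecked terms (primes): --11, -01-, -100, 1--1, 1-1-, 11--

-100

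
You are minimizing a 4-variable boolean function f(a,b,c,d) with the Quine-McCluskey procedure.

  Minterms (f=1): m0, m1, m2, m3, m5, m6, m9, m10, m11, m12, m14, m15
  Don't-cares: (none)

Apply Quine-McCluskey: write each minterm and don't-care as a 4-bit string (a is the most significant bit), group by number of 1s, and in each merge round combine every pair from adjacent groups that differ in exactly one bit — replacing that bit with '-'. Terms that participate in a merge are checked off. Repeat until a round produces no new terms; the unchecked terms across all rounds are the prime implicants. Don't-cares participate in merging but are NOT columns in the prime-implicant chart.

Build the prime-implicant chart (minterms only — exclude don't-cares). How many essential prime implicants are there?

6

Round 0: 0000✓ 0001✓ 0010✓ 0011✓ 0101✓ 0110✓ 1001✓ 1010✓ 1011✓ 1100✓ 1110✓ 1111✓
Round 1: -001✓ -010✓ -011✓ -110✓ 0-01 0-10✓ 00-0✓ 00-1✓ 000-✓ 001-✓ 1-10✓ 1-11✓ 10-1✓ 101-✓ 11-0 111-✓
Round 2: --10 -0-1 -01- 00-- 1-1-
PIs = {--10, -0-1, -01-, 0-01, 00--, 1-1-, 11-0}
Coverage chart:
  m0: 00-- ←essential
  m1: -0-1,0-01,00--
  m2: --10,-01-,00--
  m3: -0-1,-01-,00--
  m5: 0-01 ←essential
  m6: --10 ←essential
  m9: -0-1 ←essential
  m10: --10,-01-,1-1-
  m11: -0-1,-01-,1-1-
  m12: 11-0 ←essential
  m14: --10,1-1-,11-0
  m15: 1-1- ←essential
Essential: --10, -0-1, 0-01, 00--, 1-1-, 11-0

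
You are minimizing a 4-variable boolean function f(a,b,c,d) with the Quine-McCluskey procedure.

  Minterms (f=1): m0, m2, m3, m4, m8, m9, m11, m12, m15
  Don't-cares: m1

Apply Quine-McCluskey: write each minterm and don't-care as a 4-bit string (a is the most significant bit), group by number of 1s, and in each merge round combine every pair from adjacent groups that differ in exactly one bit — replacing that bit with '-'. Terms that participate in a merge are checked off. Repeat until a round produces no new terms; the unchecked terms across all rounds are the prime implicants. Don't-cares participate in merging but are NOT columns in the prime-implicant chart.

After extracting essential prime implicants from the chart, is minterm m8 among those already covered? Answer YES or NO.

[col 0] 0000*, 0001*, 0010*, 0011*, 0100*, 1000*, 1001*, 1011*, 1100*, 1111*
[col 1] -000*, -001*, -011*, -100*, 0-00*, 00-0*, 00-1*, 000-*, 001-*, 1-00*, 1-11, 10-1*, 100-*
[col 2] --00, -0-1, -00-, 00--
Prime implicants: --00, -0-1, -00-, 00--, 1-11
PI chart (minterm → PIs covering it):
  0 | --00,-00-,00--
  2 | 00--  (sole → essential)
  3 | -0-1,00--
  4 | --00  (sole → essential)
  8 | --00,-00-
  9 | -0-1,-00-
  11 | -0-1,1-11
  12 | --00  (sole → essential)
  15 | 1-11  (sole → essential)
Essential prime implicants: --00, 00--, 1-11

YES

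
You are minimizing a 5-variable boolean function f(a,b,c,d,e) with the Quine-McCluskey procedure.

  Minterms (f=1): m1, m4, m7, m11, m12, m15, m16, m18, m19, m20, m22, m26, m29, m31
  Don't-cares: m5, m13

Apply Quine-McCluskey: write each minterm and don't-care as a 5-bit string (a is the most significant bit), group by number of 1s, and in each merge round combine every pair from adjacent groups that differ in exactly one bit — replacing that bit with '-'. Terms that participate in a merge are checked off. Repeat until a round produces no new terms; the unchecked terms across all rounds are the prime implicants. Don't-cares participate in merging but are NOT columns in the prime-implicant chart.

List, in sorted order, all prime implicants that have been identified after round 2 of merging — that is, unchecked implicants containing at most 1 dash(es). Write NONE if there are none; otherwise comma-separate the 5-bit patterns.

-0100, 00-01, 01-11, 1-010, 1001-

Round 0: 00001✓ 00100✓ 00101✓ 00111✓ 01011✓ 01100✓ 01101✓ 01111✓ 10000✓ 10010✓ 10011✓ 10100✓ 10110✓ 11010✓ 11101✓ 11111✓
Round 1: -0100 -1101✓ -1111✓ 0-100✓ 0-101✓ 0-111✓ 00-01 001-1✓ 0010-✓ 01-11 011-1✓ 0110-✓ 1-010 10-00✓ 10-10✓ 100-0✓ 1001- 101-0✓ 111-1✓
Round 2: -11-1 0-1-1 0-10- 10--0
PIs = {-0100, -11-1, 0-1-1, 0-10-, 00-01, 01-11, 1-010, 10--0, 1001-}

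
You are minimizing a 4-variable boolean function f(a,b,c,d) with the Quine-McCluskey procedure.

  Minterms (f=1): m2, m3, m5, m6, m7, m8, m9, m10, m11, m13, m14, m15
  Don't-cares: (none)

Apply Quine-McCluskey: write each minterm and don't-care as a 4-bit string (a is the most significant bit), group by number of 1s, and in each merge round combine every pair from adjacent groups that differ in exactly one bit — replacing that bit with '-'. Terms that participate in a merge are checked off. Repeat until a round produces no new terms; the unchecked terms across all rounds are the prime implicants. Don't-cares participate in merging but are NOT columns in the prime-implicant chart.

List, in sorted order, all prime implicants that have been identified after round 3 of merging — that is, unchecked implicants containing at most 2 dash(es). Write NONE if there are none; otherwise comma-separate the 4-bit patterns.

-1-1, 1--1, 10--

[col 0] 0010*, 0011*, 0101*, 0110*, 0111*, 1000*, 1001*, 1010*, 1011*, 1101*, 1110*, 1111*
[col 1] -010*, -011*, -101*, -110*, -111*, 0-10*, 0-11*, 001-*, 01-1*, 011-*, 1-01*, 1-10*, 1-11*, 10-0*, 10-1*, 100-*, 101-*, 11-1*, 111-*
[col 2] --10*, --11*, -01-*, -1-1, -11-*, 0-1-*, 1--1, 1-1-*, 10--
[col 3] --1-
Prime implicants: --1-, -1-1, 1--1, 10--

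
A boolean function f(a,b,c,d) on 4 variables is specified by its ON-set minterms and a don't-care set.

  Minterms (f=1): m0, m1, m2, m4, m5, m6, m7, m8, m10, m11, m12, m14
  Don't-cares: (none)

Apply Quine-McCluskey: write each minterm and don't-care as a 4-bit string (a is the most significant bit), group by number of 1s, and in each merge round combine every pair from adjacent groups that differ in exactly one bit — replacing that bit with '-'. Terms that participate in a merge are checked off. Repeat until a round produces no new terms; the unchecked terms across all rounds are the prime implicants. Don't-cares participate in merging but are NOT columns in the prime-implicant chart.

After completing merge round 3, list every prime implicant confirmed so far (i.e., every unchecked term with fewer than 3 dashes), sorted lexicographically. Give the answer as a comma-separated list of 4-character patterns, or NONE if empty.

0-0-, 01--, 101-

size-2^0 implicants → 0000(✓)  0001(✓)  0010(✓)  0100(✓)  0101(✓)  0110(✓)  0111(✓)  1000(✓)  1010(✓)  1011(✓)  1100(✓)  1110(✓)
size-2^1 implicants → -000(✓)  -010(✓)  -100(✓)  -110(✓)  0-00(✓)  0-01(✓)  0-10(✓)  00-0(✓)  000-(✓)  01-0(✓)  01-1(✓)  010-(✓)  011-(✓)  1-00(✓)  1-10(✓)  10-0(✓)  101-  11-0(✓)
size-2^2 implicants → --00(✓)  --10(✓)  -0-0(✓)  -1-0(✓)  0--0(✓)  0-0-  01--  1--0(✓)
size-2^3 implicants → ---0
Unchecked terms (primes): ---0, 0-0-, 01--, 101-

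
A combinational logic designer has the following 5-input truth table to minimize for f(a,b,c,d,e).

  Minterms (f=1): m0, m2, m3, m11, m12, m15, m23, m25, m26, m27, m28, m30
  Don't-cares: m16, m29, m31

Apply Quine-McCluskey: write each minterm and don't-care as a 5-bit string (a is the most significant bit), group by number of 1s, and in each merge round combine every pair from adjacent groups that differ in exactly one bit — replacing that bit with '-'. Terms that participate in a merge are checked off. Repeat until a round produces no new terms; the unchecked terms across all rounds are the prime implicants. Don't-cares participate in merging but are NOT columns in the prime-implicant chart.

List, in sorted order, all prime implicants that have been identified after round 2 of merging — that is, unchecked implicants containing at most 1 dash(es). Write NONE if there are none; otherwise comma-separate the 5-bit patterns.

-0000, -1100, 0-011, 000-0, 0001-, 1-111

Round 0: 00000✓ 00010✓ 00011✓ 01011✓ 01100✓ 01111✓ 10000✓ 10111✓ 11001✓ 11010✓ 11011✓ 11100✓ 11101✓ 11110✓ 11111✓
Round 1: -0000 -1011✓ -1100 -1111✓ 0-011 000-0 0001- 01-11✓ 1-111 11-01✓ 11-10✓ 11-11✓ 110-1✓ 1101-✓ 111-0✓ 111-1✓ 1110-✓ 1111-✓
Round 2: -1-11 11--1 11-1- 111--
PIs = {-0000, -1-11, -1100, 0-011, 000-0, 0001-, 1-111, 11--1, 11-1-, 111--}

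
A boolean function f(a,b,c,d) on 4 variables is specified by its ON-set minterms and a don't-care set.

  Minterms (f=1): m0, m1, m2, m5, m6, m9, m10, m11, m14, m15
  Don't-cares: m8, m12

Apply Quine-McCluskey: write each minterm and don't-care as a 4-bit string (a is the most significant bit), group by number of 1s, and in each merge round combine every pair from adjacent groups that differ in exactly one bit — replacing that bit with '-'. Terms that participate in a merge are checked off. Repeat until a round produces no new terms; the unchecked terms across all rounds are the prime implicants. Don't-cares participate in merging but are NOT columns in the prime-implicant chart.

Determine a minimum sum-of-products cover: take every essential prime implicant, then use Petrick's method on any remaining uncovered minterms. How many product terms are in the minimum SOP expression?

size-2^0 implicants → 0000(✓)  0001(✓)  0010(✓)  0101(✓)  0110(✓)  1000(✓)  1001(✓)  1010(✓)  1011(✓)  1100(✓)  1110(✓)  1111(✓)
size-2^1 implicants → -000(✓)  -001(✓)  -010(✓)  -110(✓)  0-01  0-10(✓)  00-0(✓)  000-(✓)  1-00(✓)  1-10(✓)  1-11(✓)  10-0(✓)  10-1(✓)  100-(✓)  101-(✓)  11-0(✓)  111-(✓)
size-2^2 implicants → --10  -0-0  -00-  1--0  1-1-  10--
Unchecked terms (primes): --10, -0-0, -00-, 0-01, 1--0, 1-1-, 10--
Minterm coverage:
  m0 ⊆ -0-0,-00-
  m1 ⊆ -00-,0-01
  m2 ⊆ --10,-0-0
  m5 ⊆ 0-01 [E]
  m6 ⊆ --10 [E]
  m9 ⊆ -00-,10--
  m10 ⊆ --10,-0-0,1--0,1-1-,10--
  m11 ⊆ 1-1-,10--
  m14 ⊆ --10,1--0,1-1-
  m15 ⊆ 1-1- [E]
E = {--10, 0-01, 1-1-}
Petrick residual → -00-
Cover = cd' + b'c' + a'c'd + ac  |cover|=4

4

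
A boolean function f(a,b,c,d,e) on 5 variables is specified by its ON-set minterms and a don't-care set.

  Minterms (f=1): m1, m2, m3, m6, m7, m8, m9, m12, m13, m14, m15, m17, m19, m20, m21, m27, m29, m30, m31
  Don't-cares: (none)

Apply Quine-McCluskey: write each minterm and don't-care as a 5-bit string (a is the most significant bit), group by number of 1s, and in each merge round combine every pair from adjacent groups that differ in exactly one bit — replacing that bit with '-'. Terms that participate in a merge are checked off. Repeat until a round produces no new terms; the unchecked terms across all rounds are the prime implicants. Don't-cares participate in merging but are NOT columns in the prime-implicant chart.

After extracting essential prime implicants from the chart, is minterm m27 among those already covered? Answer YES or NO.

NO

size-2^0 implicants → 00001(✓)  00010(✓)  00011(✓)  00110(✓)  00111(✓)  01000(✓)  01001(✓)  01100(✓)  01101(✓)  01110(✓)  01111(✓)  10001(✓)  10011(✓)  10100(✓)  10101(✓)  11011(✓)  11101(✓)  11110(✓)  11111(✓)
size-2^1 implicants → -0001(✓)  -0011(✓)  -1101(✓)  -1110(✓)  -1111(✓)  0-001  0-110(✓)  0-111(✓)  00-10(✓)  00-11(✓)  000-1(✓)  0001-(✓)  0011-(✓)  01-00(✓)  01-01(✓)  0100-(✓)  011-0(✓)  011-1(✓)  0110-(✓)  0111-(✓)  1-011  1-101  10-01  100-1(✓)  1010-  11-11  111-1(✓)  1111-(✓)
size-2^2 implicants → -00-1  -11-1  -111-  0-11-  00-1-  01-0-  011--
Unchecked terms (primes): -00-1, -11-1, -111-, 0-001, 0-11-, 00-1-, 01-0-, 011--, 1-011, 1-101, 10-01, 1010-, 11-11
Minterm coverage:
  m1 ⊆ -00-1,0-001
  m2 ⊆ 00-1- [E]
  m3 ⊆ -00-1,00-1-
  m6 ⊆ 0-11-,00-1-
  m7 ⊆ 0-11-,00-1-
  m8 ⊆ 01-0- [E]
  m9 ⊆ 0-001,01-0-
  m12 ⊆ 01-0-,011--
  m13 ⊆ -11-1,01-0-,011--
  m14 ⊆ -111-,0-11-,011--
  m15 ⊆ -11-1,-111-,0-11-,011--
  m17 ⊆ -00-1,10-01
  m19 ⊆ -00-1,1-011
  m20 ⊆ 1010- [E]
  m21 ⊆ 1-101,10-01,1010-
  m27 ⊆ 1-011,11-11
  m29 ⊆ -11-1,1-101
  m30 ⊆ -111- [E]
  m31 ⊆ -11-1,-111-,11-11
E = {-111-, 00-1-, 01-0-, 1010-}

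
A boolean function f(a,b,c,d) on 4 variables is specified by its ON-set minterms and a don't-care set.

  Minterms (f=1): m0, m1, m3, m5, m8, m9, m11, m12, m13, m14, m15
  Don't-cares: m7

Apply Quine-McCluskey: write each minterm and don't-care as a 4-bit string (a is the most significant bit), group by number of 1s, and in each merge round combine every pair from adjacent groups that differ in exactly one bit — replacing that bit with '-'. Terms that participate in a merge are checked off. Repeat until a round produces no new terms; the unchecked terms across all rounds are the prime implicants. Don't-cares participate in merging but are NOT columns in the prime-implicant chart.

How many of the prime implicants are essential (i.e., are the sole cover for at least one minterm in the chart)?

3

Round 0: 0000✓ 0001✓ 0011✓ 0101✓ 0111✓ 1000✓ 1001✓ 1011✓ 1100✓ 1101✓ 1110✓ 1111✓
Round 1: -000✓ -001✓ -011✓ -101✓ -111✓ 0-01✓ 0-11✓ 00-1✓ 000-✓ 01-1✓ 1-00✓ 1-01✓ 1-11✓ 10-1✓ 100-✓ 11-0✓ 11-1✓ 110-✓ 111-✓
Round 2: --01✓ --11✓ -0-1✓ -00- -1-1✓ 0--1✓ 1--1✓ 1-0- 11--
Round 3: ---1
PIs = {---1, -00-, 1-0-, 11--}
Coverage chart:
  m0: -00- ←essential
  m1: ---1,-00-
  m3: ---1 ←essential
  m5: ---1 ←essential
  m8: -00-,1-0-
  m9: ---1,-00-,1-0-
  m11: ---1 ←essential
  m12: 1-0-,11--
  m13: ---1,1-0-,11--
  m14: 11-- ←essential
  m15: ---1,11--
Essential: ---1, -00-, 11--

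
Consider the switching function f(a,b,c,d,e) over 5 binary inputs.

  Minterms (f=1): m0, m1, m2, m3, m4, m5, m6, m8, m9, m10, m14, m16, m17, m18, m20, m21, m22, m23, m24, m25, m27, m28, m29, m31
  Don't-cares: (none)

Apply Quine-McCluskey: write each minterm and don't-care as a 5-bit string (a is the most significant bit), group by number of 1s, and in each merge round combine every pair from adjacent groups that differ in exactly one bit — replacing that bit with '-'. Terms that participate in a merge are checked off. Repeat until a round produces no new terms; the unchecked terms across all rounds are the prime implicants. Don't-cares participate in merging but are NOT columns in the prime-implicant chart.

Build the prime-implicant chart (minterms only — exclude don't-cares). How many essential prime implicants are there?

7

[col 0] 00000*, 00001*, 00010*, 00011*, 00100*, 00101*, 00110*, 01000*, 01001*, 01010*, 01110*, 10000*, 10001*, 10010*, 10100*, 10101*, 10110*, 10111*, 11000*, 11001*, 11011*, 11100*, 11101*, 11111*
[col 1] -0000*, -0001*, -0010*, -0100*, -0101*, -0110*, -1000*, -1001*, 0-000*, 0-001*, 0-010*, 0-110*, 00-00*, 00-01*, 00-10*, 000-0*, 000-1*, 0000-*, 0001-*, 001-0*, 0010-*, 01-10*, 010-0*, 0100-*, 1-000*, 1-001*, 1-100*, 1-101*, 1-111*, 10-00*, 10-01*, 10-10*, 100-0*, 1000-*, 101-0*, 101-1*, 1010-*, 1011-*, 11-00*, 11-01*, 11-11*, 110-1*, 1100-*, 111-1*, 1110-*
[col 2] --000*, --001*, -0-00*, -0-01*, -0-10*, -00-0*, -000-*, -01-0*, -010-*, -100-*, 0--10, 0-0-0, 0-00-*, 00--0*, 00-0-*, 000--, 1--00*, 1--01*, 1-00-*, 1-1-1, 1-10-*, 10--0*, 10-0-*, 101--, 11--1, 11-0-*
[col 3] --00-, -0--0, -0-0-, 1--0-
Prime implicants: --00-, -0--0, -0-0-, 0--10, 0-0-0, 000--, 1--0-, 1-1-1, 101--, 11--1
PI chart (minterm → PIs covering it):
  0 | --00-,-0--0,-0-0-,0-0-0,000--
  1 | --00-,-0-0-,000--
  2 | -0--0,0--10,0-0-0,000--
  3 | 000--  (sole → essential)
  4 | -0--0,-0-0-
  5 | -0-0-  (sole → essential)
  6 | -0--0,0--10
  8 | --00-,0-0-0
  9 | --00-  (sole → essential)
  10 | 0--10,0-0-0
  14 | 0--10  (sole → essential)
  16 | --00-,-0--0,-0-0-,1--0-
  17 | --00-,-0-0-,1--0-
  18 | -0--0  (sole → essential)
  20 | -0--0,-0-0-,1--0-,101--
  21 | -0-0-,1--0-,1-1-1,101--
  22 | -0--0,101--
  23 | 1-1-1,101--
  24 | --00-,1--0-
  25 | --00-,1--0-,11--1
  27 | 11--1  (sole → essential)
  28 | 1--0-  (sole → essential)
  29 | 1--0-,1-1-1,11--1
  31 | 1-1-1,11--1
Essential prime implicants: --00-, -0--0, -0-0-, 0--10, 000--, 1--0-, 11--1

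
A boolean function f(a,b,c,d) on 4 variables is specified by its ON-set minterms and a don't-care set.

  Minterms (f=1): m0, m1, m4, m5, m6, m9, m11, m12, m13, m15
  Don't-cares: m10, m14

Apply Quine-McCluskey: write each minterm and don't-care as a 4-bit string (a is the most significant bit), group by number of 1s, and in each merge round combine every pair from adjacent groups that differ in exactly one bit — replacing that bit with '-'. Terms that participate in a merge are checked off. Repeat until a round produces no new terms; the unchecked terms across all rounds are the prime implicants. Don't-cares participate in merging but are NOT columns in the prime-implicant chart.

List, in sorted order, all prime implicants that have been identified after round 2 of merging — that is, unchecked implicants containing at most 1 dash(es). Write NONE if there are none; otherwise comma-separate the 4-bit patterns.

size-2^0 implicants → 0000(✓)  0001(✓)  0100(✓)  0101(✓)  0110(✓)  1001(✓)  1010(✓)  1011(✓)  1100(✓)  1101(✓)  1110(✓)  1111(✓)
size-2^1 implicants → -001(✓)  -100(✓)  -101(✓)  -110(✓)  0-00(✓)  0-01(✓)  000-(✓)  01-0(✓)  010-(✓)  1-01(✓)  1-10(✓)  1-11(✓)  10-1(✓)  101-(✓)  11-0(✓)  11-1(✓)  110-(✓)  111-(✓)
size-2^2 implicants → --01  -1-0  -10-  0-0-  1--1  1-1-  11--
Unchecked terms (primes): --01, -1-0, -10-, 0-0-, 1--1, 1-1-, 11--

NONE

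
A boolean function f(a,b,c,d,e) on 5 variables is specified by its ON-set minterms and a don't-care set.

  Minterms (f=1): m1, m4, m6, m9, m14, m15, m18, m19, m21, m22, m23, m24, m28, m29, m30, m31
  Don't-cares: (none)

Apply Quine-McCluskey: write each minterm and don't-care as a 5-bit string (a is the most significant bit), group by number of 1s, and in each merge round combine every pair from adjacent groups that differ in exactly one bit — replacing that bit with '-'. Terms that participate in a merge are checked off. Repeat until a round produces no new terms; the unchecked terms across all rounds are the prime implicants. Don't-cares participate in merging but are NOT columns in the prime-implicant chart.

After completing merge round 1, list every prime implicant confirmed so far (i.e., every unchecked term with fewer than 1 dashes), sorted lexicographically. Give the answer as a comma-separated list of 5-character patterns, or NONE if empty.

size-2^0 implicants → 00001(✓)  00100(✓)  00110(✓)  01001(✓)  01110(✓)  01111(✓)  10010(✓)  10011(✓)  10101(✓)  10110(✓)  10111(✓)  11000(✓)  11100(✓)  11101(✓)  11110(✓)  11111(✓)
size-2^1 implicants → -0110(✓)  -1110(✓)  -1111(✓)  0-001  0-110(✓)  001-0  0111-(✓)  1-101(✓)  1-110(✓)  1-111(✓)  10-10(✓)  10-11(✓)  1001-(✓)  101-1(✓)  1011-(✓)  11-00  111-0(✓)  111-1(✓)  1110-(✓)  1111-(✓)
size-2^2 implicants → --110  -111-  1-1-1  1-11-  10-1-  111--
Unchecked terms (primes): --110, -111-, 0-001, 001-0, 1-1-1, 1-11-, 10-1-, 11-00, 111--

NONE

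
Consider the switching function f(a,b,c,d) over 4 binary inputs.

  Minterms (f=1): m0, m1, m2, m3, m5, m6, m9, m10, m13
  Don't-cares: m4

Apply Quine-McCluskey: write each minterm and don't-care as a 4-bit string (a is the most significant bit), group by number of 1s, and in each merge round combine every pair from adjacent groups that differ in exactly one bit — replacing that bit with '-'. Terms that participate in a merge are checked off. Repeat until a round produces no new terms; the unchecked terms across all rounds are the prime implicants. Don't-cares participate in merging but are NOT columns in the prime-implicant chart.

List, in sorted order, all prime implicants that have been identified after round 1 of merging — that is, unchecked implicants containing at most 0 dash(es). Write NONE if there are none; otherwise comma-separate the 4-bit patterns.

[col 0] 0000*, 0001*, 0010*, 0011*, 0100*, 0101*, 0110*, 1001*, 1010*, 1101*
[col 1] -001*, -010, -101*, 0-00*, 0-01*, 0-10*, 00-0*, 00-1*, 000-*, 001-*, 01-0*, 010-*, 1-01*
[col 2] --01, 0--0, 0-0-, 00--
Prime implicants: --01, -010, 0--0, 0-0-, 00--

NONE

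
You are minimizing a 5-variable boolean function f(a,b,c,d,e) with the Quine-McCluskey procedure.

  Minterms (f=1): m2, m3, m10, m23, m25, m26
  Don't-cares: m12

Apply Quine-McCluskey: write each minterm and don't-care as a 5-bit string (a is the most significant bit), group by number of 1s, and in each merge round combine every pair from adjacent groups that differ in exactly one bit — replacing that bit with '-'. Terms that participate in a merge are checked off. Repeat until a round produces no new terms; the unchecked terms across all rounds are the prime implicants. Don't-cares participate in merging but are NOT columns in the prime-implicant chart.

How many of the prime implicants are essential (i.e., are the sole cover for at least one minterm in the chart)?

Round 0: 00010✓ 00011✓ 01010✓ 01100 10111 11001 11010✓
Round 1: -1010 0-010 0001-
PIs = {-1010, 0-010, 0001-, 01100, 10111, 11001}
Coverage chart:
  m2: 0-010,0001-
  m3: 0001- ←essential
  m10: -1010,0-010
  m23: 10111 ←essential
  m25: 11001 ←essential
  m26: -1010 ←essential
Essential: -1010, 0001-, 10111, 11001

4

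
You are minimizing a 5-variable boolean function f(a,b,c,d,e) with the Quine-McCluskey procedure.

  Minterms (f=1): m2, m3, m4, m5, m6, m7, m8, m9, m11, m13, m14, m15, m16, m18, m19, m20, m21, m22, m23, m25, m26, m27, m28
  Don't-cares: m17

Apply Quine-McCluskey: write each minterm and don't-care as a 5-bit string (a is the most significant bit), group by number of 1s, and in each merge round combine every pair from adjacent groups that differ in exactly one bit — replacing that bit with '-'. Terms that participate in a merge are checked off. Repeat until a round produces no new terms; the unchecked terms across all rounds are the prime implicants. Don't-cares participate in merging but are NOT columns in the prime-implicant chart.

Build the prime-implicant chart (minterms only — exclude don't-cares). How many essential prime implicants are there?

Round 0: 00010✓ 00011✓ 00100✓ 00101✓ 00110✓ 00111✓ 01000✓ 01001✓ 01011✓ 01101✓ 01110✓ 01111✓ 10000✓ 10001✓ 10010✓ 10011✓ 10100✓ 10101✓ 10110✓ 10111✓ 11001✓ 11010✓ 11011✓ 11100✓
Round 1: -0010✓ -0011✓ -0100✓ -0101✓ -0110✓ -0111✓ -1001✓ -1011✓ 0-011✓ 0-101✓ 0-110✓ 0-111✓ 00-10✓ 00-11✓ 0001-✓ 001-0✓ 001-1✓ 0010-✓ 0011-✓ 01-01✓ 01-11✓ 010-1✓ 0100- 011-1✓ 0111-✓ 1-001✓ 1-010✓ 1-011✓ 1-100 10-00✓ 10-01✓ 10-10✓ 10-11✓ 100-0✓ 100-1✓ 1000-✓ 1001-✓ 101-0✓ 101-1✓ 1010-✓ 1011-✓ 110-1✓ 1101-✓
Round 2: --011 -0-10✓ -0-11✓ -001-✓ -01-0✓ -01-1✓ -010-✓ -011-✓ -10-1 0--11 0-1-1 0-11- 00-1-✓ 001--✓ 01--1 1-0-1 1-01- 10--0✓ 10--1✓ 10-0-✓ 10-1-✓ 100--✓ 101--✓
Round 3: -0-1- -01-- 10---
PIs = {--011, -0-1-, -01--, -10-1, 0--11, 0-1-1, 0-11-, 01--1, 0100-, 1-0-1, 1-01-, 1-100, 10---}
Coverage chart:
  m2: -0-1- ←essential
  m3: --011,-0-1-,0--11
  m4: -01-- ←essential
  m5: -01--,0-1-1
  m6: -0-1-,-01--,0-11-
  m7: -0-1-,-01--,0--11,0-1-1,0-11-
  m8: 0100- ←essential
  m9: -10-1,01--1,0100-
  m11: --011,-10-1,0--11,01--1
  m13: 0-1-1,01--1
  m14: 0-11- ←essential
  m15: 0--11,0-1-1,0-11-,01--1
  m16: 10--- ←essential
  m18: -0-1-,1-01-,10---
  m19: --011,-0-1-,1-0-1,1-01-,10---
  m20: -01--,1-100,10---
  m21: -01--,10---
  m22: -0-1-,-01--,10---
  m23: -0-1-,-01--,10---
  m25: -10-1,1-0-1
  m26: 1-01- ←essential
  m27: --011,-10-1,1-0-1,1-01-
  m28: 1-100 ←essential
Essential: -0-1-, -01--, 0-11-, 0100-, 1-01-, 1-100, 10---

7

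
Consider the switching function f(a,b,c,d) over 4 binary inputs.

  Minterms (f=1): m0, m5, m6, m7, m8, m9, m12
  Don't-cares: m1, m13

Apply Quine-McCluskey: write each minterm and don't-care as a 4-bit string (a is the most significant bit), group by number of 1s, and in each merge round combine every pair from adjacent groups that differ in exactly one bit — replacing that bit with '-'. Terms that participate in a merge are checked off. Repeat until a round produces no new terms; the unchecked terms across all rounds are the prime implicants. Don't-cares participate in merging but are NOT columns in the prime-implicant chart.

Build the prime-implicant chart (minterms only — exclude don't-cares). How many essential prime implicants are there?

3

[col 0] 0000*, 0001*, 0101*, 0110*, 0111*, 1000*, 1001*, 1100*, 1101*
[col 1] -000*, -001*, -101*, 0-01*, 000-*, 01-1, 011-, 1-00*, 1-01*, 100-*, 110-*
[col 2] --01, -00-, 1-0-
Prime implicants: --01, -00-, 01-1, 011-, 1-0-
PI chart (minterm → PIs covering it):
  0 | -00-  (sole → essential)
  5 | --01,01-1
  6 | 011-  (sole → essential)
  7 | 01-1,011-
  8 | -00-,1-0-
  9 | --01,-00-,1-0-
  12 | 1-0-  (sole → essential)
Essential prime implicants: -00-, 011-, 1-0-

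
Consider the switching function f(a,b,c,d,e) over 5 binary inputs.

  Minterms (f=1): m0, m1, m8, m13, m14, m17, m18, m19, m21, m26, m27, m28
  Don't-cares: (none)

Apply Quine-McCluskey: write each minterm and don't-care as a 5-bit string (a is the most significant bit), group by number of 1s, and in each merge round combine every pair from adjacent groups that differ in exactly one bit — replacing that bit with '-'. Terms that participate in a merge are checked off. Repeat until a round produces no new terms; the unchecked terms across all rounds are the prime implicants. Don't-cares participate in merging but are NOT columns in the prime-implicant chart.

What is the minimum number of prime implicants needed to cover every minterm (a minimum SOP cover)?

7

size-2^0 implicants → 00000(✓)  00001(✓)  01000(✓)  01101  01110  10001(✓)  10010(✓)  10011(✓)  10101(✓)  11010(✓)  11011(✓)  11100
size-2^1 implicants → -0001  0-000  0000-  1-010(✓)  1-011(✓)  10-01  100-1  1001-(✓)  1101-(✓)
size-2^2 implicants → 1-01-
Unchecked terms (primes): -0001, 0-000, 0000-, 01101, 01110, 1-01-, 10-01, 100-1, 11100
Minterm coverage:
  m0 ⊆ 0-000,0000-
  m1 ⊆ -0001,0000-
  m8 ⊆ 0-000 [E]
  m13 ⊆ 01101 [E]
  m14 ⊆ 01110 [E]
  m17 ⊆ -0001,10-01,100-1
  m18 ⊆ 1-01- [E]
  m19 ⊆ 1-01-,100-1
  m21 ⊆ 10-01 [E]
  m26 ⊆ 1-01- [E]
  m27 ⊆ 1-01- [E]
  m28 ⊆ 11100 [E]
E = {0-000, 01101, 01110, 1-01-, 10-01, 11100}
Petrick residual → -0001
Cover = b'c'd'e + a'c'd'e' + a'bcd'e + a'bcde' + ac'd + ab'd'e + abcd'e'  |cover|=7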